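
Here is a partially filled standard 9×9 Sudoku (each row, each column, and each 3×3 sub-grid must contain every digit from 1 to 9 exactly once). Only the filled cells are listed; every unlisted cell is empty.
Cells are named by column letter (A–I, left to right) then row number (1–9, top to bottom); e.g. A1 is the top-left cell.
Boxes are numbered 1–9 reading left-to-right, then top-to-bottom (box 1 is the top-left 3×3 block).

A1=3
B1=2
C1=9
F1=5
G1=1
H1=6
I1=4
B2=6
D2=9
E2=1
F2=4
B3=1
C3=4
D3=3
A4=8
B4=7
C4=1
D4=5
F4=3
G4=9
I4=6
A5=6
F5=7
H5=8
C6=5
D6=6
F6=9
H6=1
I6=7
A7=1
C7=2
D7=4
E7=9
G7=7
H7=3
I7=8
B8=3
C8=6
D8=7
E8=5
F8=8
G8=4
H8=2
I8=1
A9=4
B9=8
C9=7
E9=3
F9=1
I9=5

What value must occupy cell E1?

7

Cell E1 itself could take any of {7, 8} by direct elimination.
Consider where 7 can go in row 1.
D1 is out (column D already has a 7).
So the only cell in row 1 that can hold 7 is E1.
Therefore E1 = 7.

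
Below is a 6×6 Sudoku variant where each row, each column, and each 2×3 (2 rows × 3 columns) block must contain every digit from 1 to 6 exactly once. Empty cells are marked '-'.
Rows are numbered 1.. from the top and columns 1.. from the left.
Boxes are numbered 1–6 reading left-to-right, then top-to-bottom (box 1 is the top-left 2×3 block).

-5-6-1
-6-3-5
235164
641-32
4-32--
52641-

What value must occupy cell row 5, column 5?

Row 5 already contains {2, 3, 4}.
Column 5 already contains {1, 3, 6}.
Its 2×3 block (box 6) already contains {1, 2, 4}.
The only value from 1–6 not eliminated is 5, so row 5, column 5 = 5.

5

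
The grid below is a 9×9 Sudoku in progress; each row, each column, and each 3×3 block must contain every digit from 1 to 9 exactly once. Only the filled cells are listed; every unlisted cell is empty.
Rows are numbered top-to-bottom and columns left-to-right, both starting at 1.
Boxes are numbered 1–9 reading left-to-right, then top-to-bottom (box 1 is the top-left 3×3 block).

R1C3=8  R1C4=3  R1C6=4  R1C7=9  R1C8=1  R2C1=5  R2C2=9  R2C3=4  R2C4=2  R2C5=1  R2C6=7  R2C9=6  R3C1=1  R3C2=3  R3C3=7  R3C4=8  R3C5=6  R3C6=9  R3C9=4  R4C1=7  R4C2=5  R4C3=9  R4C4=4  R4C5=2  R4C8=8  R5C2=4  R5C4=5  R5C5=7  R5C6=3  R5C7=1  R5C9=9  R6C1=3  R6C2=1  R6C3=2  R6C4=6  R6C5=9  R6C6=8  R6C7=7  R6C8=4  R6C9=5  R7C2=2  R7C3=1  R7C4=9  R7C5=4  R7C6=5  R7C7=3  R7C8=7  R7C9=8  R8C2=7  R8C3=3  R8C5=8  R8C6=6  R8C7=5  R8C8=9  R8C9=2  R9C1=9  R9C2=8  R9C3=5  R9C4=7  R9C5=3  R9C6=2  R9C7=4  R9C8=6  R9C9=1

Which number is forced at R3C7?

2

Row 3 already contains {1, 3, 4, 6, 7, 8, 9}.
Column 7 already contains {1, 3, 4, 5, 7, 9}.
Its 3×3 block (box 3) already contains {1, 4, 6, 9}.
The only value from 1–9 not eliminated is 2, so R3C7 = 2.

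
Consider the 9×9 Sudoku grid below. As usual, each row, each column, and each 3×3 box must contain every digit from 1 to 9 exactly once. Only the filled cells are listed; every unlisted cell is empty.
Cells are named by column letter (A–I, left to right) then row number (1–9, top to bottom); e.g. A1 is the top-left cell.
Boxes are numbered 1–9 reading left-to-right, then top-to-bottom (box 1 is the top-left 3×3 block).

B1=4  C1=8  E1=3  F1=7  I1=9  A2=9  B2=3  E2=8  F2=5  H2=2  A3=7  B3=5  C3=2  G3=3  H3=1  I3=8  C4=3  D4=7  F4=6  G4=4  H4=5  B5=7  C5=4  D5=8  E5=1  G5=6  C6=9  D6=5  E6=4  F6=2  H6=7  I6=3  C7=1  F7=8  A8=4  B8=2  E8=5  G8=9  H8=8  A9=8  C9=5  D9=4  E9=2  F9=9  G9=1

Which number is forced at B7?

9

Cell B7 itself could take any of {6, 9} by direct elimination.
Consider where 9 can go in row 7.
A7 is out (column A already has a 9). D7 is out (box 8 already has a 9). E7 is out (box 8 already has a 9). G7 is out (column G already has a 9). The remaining empty cells in row 7 are similarly blocked.
So the only cell in row 7 that can hold 9 is B7.
Therefore B7 = 9.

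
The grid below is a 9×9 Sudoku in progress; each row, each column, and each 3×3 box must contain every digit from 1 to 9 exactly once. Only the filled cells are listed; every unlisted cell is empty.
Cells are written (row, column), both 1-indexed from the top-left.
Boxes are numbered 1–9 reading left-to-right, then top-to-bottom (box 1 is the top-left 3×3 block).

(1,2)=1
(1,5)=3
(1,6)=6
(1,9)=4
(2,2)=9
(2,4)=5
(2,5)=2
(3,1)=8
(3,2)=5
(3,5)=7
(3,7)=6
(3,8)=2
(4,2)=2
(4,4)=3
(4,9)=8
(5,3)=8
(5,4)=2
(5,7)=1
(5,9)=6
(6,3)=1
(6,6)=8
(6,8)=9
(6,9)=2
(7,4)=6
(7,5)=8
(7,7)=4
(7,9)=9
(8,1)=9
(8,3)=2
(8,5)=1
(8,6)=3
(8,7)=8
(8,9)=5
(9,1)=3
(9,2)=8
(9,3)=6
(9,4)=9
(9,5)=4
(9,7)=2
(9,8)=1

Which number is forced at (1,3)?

7

Row 1 already contains {1, 3, 4, 6}.
Column 3 already contains {1, 2, 6, 8}.
Its 3×3 block (box 1) already contains {1, 5, 8, 9}.
The only value from 1–9 not eliminated is 7, so (1,3) = 7.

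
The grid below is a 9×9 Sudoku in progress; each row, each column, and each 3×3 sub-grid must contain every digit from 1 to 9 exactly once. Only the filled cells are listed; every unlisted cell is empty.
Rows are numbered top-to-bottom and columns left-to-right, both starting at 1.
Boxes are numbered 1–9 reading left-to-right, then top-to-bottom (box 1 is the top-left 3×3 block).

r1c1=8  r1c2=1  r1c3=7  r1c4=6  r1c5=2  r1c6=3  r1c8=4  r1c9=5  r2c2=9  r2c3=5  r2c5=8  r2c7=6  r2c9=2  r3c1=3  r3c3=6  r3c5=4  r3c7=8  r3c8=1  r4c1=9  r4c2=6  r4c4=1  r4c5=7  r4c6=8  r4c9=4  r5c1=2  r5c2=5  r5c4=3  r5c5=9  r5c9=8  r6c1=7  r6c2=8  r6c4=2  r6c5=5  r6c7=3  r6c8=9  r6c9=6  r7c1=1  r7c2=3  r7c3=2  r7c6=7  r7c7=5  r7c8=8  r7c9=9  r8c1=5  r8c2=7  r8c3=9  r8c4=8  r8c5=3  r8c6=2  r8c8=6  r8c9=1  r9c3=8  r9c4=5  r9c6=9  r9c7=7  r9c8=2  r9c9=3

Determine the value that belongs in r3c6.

Row 3 already contains {1, 3, 4, 6, 8}.
Column 6 already contains {2, 3, 7, 8, 9}.
Its 3×3 block (box 2) already contains {2, 3, 4, 6, 8}.
The only value from 1–9 not eliminated is 5, so r3c6 = 5.

5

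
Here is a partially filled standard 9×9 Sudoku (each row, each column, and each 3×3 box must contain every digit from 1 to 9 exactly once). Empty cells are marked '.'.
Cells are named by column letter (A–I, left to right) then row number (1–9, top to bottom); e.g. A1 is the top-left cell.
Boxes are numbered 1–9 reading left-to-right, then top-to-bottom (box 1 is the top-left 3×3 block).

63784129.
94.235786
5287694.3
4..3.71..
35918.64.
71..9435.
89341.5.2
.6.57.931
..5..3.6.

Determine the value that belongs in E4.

5

Cell E4 itself could take any of {2, 5} by direct elimination.
Consider where 5 can go in box 5.
F5 is out (row 5 already has a 5).
D6 is out (row 6 already has a 5).
So the only cell in box 5 that can hold 5 is E4.
Therefore E4 = 5.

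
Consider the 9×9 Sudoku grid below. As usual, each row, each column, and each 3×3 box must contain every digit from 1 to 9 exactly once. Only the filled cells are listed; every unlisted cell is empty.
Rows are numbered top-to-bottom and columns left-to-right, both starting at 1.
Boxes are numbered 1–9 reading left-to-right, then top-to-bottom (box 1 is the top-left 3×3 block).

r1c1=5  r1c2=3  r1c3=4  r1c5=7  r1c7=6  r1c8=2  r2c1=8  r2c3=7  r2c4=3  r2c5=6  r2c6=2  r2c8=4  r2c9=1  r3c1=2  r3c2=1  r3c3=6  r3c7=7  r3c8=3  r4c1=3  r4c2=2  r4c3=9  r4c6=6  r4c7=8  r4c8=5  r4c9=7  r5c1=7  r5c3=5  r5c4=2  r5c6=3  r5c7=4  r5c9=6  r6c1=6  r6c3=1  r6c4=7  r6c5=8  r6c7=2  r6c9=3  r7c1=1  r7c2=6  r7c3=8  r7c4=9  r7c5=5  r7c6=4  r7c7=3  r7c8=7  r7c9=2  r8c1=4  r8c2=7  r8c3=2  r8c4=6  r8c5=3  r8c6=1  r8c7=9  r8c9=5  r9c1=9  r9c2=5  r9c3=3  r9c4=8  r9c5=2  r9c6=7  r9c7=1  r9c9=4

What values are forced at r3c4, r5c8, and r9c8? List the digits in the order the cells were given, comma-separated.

For r3c4:
  Consider where 5 can go in column 4.
  r1c4 is out (row 1 already has a 5).
  r4c4 is out (row 4 already has a 5).
  So the only cell in column 4 that can hold 5 is r3c4.
  So r3c4 = 5.
For r5c8:
  Consider where 1 can go in column 8.
  r6c8 is out (row 6 already has a 1).
  r8c8 is out (row 8 already has a 1).
  r9c8 is out (row 9 already has a 1).
  So the only cell in column 8 that can hold 1 is r5c8.
  So r5c8 = 1.
For r9c8:
  Row 9 already contains {1, 2, 3, 4, 5, 7, 8, 9}.
  Column 8 already contains {2, 3, 4, 5, 7}.
  Its 3×3 block (box 9) already contains {1, 2, 3, 4, 5, 7, 9}.
  The only value from 1–9 not eliminated is 6, so r9c8 = 6.

5,1,6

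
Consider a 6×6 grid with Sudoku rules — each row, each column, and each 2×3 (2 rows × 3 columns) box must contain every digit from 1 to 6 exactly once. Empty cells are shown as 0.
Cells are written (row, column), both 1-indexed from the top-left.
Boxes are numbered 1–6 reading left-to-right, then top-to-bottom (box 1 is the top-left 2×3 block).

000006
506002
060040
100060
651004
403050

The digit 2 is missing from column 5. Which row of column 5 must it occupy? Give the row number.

5

Consider where 2 can go in column 5.
(1,5) is out (box 2 already has a 2).
(2,5) is out (row 2 already has a 2).
So the only cell in column 5 that can hold 2 is (5,5).
That is row 5.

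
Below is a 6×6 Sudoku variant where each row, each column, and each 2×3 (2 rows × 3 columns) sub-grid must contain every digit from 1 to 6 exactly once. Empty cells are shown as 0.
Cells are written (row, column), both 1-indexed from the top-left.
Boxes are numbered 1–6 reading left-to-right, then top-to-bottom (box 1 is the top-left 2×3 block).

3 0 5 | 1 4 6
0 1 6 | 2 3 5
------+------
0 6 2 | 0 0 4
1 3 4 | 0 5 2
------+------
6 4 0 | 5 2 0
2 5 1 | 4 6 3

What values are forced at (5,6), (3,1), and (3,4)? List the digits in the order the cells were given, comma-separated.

1,5,3

For (5,6):
  Row 5 already contains {2, 4, 5, 6}.
  Column 6 already contains {2, 3, 4, 5, 6}.
  Its 2×3 block (box 6) already contains {2, 3, 4, 5, 6}.
  The only value from 1–6 not eliminated is 1, so (5,6) = 1.
For (3,1):
  Row 3 already contains {2, 4, 6}.
  Column 1 already contains {1, 2, 3, 6}.
  Its 2×3 block (box 3) already contains {1, 2, 3, 4, 6}.
  The only value from 1–6 not eliminated is 5, so (3,1) = 5.
For (3,4):
  Row 3 already contains {2, 4, 6}.
  Column 4 already contains {1, 2, 4, 5}.
  Its 2×3 block (box 4) already contains {2, 4, 5}.
  The only value from 1–6 not eliminated is 3, so (3,4) = 3.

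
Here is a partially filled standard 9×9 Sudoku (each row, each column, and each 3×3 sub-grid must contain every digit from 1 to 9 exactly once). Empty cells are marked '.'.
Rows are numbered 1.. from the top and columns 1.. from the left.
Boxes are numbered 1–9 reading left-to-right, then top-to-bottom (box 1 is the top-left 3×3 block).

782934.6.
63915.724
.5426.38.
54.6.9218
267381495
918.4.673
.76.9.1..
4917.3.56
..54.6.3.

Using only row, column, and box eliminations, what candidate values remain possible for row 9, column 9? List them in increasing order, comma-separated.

Row 9 already contains {3, 4, 5, 6}.
Column 9 already contains {3, 4, 5, 6, 8}.
Its 3×3 block (box 9) already contains {1, 3, 5, 6}.
Removing those from 1–9 leaves {2, 7, 9} as the candidates for row 9, column 9.

2,7,9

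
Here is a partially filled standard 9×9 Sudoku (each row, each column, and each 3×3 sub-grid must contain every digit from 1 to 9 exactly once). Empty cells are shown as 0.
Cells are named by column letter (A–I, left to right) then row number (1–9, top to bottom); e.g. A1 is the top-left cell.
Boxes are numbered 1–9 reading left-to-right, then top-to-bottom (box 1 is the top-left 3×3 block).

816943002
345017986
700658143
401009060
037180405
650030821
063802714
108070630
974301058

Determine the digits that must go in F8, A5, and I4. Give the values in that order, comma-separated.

For F8:
  Consider where 5 can go in column F.
  F5 is out (row 5 already has a 5).
  F6 is out (row 6 already has a 5).
  So the only cell in column F that can hold 5 is F8.
  So F8 = 5.
For A5:
  Row 5 already contains {1, 3, 4, 5, 7, 8}.
  Column A already contains {1, 3, 4, 6, 7, 8, 9}.
  Its 3×3 block (box 4) already contains {1, 3, 4, 5, 6, 7}.
  The only value from 1–9 not eliminated is 2, so A5 = 2.
For I4:
  Row 4 already contains {1, 4, 6, 9}.
  Column I already contains {1, 2, 3, 4, 5, 6, 8}.
  Its 3×3 block (box 6) already contains {1, 2, 4, 5, 6, 8}.
  The only value from 1–9 not eliminated is 7, so I4 = 7.

5,2,7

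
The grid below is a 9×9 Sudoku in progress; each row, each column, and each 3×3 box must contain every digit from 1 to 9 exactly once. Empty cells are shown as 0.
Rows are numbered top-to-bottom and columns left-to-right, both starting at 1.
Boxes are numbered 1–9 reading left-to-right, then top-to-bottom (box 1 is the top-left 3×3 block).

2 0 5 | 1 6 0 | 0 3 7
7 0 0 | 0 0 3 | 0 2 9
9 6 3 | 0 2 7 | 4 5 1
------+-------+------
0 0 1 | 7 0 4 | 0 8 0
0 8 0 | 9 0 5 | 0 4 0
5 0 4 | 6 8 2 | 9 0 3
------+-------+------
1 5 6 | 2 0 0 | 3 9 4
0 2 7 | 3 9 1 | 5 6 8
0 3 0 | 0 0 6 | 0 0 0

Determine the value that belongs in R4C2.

Row 4 already contains {1, 4, 7, 8}.
Column 2 already contains {2, 3, 5, 6, 8}.
Its 3×3 block (box 4) already contains {1, 4, 5, 8}.
The only value from 1–9 not eliminated is 9, so R4C2 = 9.

9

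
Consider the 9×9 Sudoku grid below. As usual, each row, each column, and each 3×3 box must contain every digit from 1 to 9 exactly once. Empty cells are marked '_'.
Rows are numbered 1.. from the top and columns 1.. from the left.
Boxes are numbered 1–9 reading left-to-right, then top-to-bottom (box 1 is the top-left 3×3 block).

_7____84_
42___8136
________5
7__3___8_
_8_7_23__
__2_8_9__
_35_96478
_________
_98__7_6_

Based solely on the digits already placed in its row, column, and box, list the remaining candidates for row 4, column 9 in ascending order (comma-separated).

Row 4 already contains {3, 7, 8}.
Column 9 already contains {5, 6, 8}.
Its 3×3 block (box 6) already contains {3, 8, 9}.
Removing those from 1–9 leaves {1, 2, 4} as the candidates for row 4, column 9.

1,2,4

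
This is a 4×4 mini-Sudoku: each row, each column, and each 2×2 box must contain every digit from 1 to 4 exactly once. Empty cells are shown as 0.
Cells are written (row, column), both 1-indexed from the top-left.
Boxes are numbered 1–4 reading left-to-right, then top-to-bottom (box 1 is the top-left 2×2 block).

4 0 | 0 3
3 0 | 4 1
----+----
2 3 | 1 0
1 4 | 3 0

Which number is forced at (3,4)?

4

Row 3 already contains {1, 2, 3}.
Column 4 already contains {1, 3}.
Its 2×2 block (box 4) already contains {1, 3}.
The only value from 1–4 not eliminated is 4, so (3,4) = 4.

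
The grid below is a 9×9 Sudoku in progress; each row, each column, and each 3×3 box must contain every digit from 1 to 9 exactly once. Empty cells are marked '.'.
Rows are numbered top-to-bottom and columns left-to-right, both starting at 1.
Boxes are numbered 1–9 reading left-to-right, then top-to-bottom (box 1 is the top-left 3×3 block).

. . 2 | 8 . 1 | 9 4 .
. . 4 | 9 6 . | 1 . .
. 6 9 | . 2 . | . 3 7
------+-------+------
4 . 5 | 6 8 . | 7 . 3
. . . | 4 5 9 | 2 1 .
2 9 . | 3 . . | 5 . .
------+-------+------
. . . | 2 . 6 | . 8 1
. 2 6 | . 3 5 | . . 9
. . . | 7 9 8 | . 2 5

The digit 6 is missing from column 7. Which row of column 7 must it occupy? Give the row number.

Consider where 6 can go in column 7.
R3C7 is out (row 3 already has a 6).
R7C7 is out (row 7 already has a 6).
R8C7 is out (row 8 already has a 6).
So the only cell in column 7 that can hold 6 is R9C7.
That is row 9.

9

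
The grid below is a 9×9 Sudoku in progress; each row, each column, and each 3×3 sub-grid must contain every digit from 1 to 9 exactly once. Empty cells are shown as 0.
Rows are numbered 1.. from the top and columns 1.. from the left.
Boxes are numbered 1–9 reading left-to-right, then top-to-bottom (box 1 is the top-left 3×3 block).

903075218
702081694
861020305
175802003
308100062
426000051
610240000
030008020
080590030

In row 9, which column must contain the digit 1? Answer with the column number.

Consider where 1 can go in row 9.
row 9, column 1 is out (column 1 already has a 1).
row 9, column 3 is out (column 3 already has a 1).
row 9, column 6 is out (column 6 already has a 1).
row 9, column 9 is out (column 9 already has a 1).
So the only cell in row 9 that can hold 1 is row 9, column 7.
That is column 7.

7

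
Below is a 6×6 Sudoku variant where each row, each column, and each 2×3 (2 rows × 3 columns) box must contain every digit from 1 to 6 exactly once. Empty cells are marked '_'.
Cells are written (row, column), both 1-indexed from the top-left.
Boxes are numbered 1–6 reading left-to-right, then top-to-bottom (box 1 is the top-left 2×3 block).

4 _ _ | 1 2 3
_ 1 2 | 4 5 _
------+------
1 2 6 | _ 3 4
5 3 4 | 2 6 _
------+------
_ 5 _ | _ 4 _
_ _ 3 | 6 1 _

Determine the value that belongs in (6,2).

4

Row 6 already contains {1, 3, 6}.
Column 2 already contains {1, 2, 3, 5}.
Its 2×3 block (box 5) already contains {3, 5}.
The only value from 1–6 not eliminated is 4, so (6,2) = 4.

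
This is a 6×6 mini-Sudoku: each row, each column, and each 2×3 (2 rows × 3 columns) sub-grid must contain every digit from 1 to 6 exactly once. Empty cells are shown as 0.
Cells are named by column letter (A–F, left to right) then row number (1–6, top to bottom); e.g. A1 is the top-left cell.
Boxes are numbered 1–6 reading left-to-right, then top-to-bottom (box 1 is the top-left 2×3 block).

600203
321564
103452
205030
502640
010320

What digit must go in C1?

4

Row 1 already contains {2, 3, 6}.
Column C already contains {1, 2, 3, 5}.
Its 2×3 block (box 1) already contains {1, 2, 3, 6}.
The only value from 1–6 not eliminated is 4, so C1 = 4.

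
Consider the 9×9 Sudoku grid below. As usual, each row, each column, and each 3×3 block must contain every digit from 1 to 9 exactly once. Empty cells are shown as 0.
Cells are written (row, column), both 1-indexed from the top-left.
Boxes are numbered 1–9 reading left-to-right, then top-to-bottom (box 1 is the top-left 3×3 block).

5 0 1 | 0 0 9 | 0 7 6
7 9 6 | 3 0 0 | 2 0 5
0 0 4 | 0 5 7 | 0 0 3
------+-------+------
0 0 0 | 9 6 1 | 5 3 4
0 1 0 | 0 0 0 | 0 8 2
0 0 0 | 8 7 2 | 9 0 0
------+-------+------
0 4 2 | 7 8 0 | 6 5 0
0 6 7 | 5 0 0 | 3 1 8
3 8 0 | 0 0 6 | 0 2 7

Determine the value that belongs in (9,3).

5

Cell (9,3) itself could take any of {5, 9} by direct elimination.
Consider where 5 can go in box 7.
(7,1) is out (row 7 already has a 5).
(8,1) is out (row 8 already has a 5).
So the only cell in box 7 that can hold 5 is (9,3).
Therefore (9,3) = 5.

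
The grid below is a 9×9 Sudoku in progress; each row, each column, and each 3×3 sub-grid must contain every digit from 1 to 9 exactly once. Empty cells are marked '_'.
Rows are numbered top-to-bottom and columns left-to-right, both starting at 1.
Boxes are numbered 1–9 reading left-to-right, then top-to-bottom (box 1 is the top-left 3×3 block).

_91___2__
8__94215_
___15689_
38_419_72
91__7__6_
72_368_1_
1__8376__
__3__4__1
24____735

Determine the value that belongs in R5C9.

Cell R5C9 itself could take any of {3, 4, 8} by direct elimination.
Consider where 8 can go in column 9.
R1C9 is out (box 3 already has a 8).
R2C9 is out (row 2 already has a 8).
R3C9 is out (row 3 already has a 8).
R6C9 is out (row 6 already has a 8).
R7C9 is out (row 7 already has a 8).
So the only cell in column 9 that can hold 8 is R5C9.
Therefore R5C9 = 8.

8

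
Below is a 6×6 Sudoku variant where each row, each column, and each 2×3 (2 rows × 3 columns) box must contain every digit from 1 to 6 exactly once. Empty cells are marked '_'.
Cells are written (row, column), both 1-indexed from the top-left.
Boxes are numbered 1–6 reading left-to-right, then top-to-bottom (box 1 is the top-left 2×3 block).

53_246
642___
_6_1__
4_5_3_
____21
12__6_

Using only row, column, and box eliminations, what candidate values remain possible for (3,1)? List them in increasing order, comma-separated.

2,3

Row 3 already contains {1, 6}.
Column 1 already contains {1, 4, 5, 6}.
Its 2×3 block (box 3) already contains {4, 5, 6}.
Removing those from 1–6 leaves {2, 3} as the candidates for (3,1).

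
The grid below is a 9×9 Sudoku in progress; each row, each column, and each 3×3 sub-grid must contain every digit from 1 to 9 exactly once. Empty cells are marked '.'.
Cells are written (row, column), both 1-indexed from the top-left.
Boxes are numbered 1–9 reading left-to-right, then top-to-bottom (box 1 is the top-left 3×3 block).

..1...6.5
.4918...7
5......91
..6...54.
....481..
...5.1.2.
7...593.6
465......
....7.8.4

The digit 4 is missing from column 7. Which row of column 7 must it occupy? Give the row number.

Consider where 4 can go in column 7.
(2,7) is out (row 2 already has a 4).
(6,7) is out (box 6 already has a 4).
(8,7) is out (row 8 already has a 4).
So the only cell in column 7 that can hold 4 is (3,7).
That is row 3.

3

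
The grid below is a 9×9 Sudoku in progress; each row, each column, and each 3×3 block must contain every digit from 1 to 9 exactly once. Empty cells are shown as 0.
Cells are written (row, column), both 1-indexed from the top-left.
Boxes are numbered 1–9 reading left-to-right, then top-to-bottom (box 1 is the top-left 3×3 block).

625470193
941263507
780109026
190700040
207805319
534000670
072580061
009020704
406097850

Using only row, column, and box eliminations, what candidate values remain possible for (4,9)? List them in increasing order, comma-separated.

2,5,8

Row 4 already contains {1, 4, 7, 9}.
Column 9 already contains {1, 3, 4, 6, 7, 9}.
Its 3×3 block (box 6) already contains {1, 3, 4, 6, 7, 9}.
Removing those from 1–9 leaves {2, 5, 8} as the candidates for (4,9).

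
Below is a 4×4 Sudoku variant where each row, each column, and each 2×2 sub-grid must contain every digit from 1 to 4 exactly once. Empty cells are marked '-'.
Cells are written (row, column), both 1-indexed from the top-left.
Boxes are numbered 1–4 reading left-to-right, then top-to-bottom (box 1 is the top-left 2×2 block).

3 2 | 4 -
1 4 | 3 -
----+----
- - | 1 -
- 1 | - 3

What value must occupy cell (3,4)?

4

Cell (3,4) itself could take any of {2, 4} by direct elimination.
Consider where 4 can go in box 4.
(4,3) is out (column 3 already has a 4).
So the only cell in box 4 that can hold 4 is (3,4).
Therefore (3,4) = 4.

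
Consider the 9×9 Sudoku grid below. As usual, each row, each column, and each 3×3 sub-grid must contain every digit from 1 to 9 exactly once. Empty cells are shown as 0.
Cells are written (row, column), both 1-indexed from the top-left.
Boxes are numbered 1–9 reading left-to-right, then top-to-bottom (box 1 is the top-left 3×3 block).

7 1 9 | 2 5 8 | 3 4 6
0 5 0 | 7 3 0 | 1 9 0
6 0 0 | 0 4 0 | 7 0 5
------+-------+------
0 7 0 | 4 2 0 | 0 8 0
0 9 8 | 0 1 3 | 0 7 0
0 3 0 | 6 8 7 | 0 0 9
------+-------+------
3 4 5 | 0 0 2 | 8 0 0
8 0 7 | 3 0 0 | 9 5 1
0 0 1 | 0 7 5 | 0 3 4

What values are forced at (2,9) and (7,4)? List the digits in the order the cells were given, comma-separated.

8,1

For (2,9):
  Consider where 8 can go in column 9.
  (4,9) is out (row 4 already has a 8).
  (5,9) is out (row 5 already has a 8).
  (7,9) is out (row 7 already has a 8).
  So the only cell in column 9 that can hold 8 is (2,9).
  So (2,9) = 8.
For (7,4):
  Consider where 1 can go in row 7.
  (7,5) is out (column 5 already has a 1).
  (7,8) is out (box 9 already has a 1).
  (7,9) is out (column 9 already has a 1).
  So the only cell in row 7 that can hold 1 is (7,4).
  So (7,4) = 1.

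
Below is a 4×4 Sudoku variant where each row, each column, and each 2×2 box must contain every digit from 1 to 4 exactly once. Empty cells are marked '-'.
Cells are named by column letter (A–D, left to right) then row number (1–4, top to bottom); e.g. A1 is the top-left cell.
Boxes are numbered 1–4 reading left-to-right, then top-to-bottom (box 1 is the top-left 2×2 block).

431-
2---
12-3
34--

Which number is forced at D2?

Row 2 already contains {2}.
Column D already contains {3}.
Its 2×2 block (box 2) already contains {1}.
The only value from 1–4 not eliminated is 4, so D2 = 4.

4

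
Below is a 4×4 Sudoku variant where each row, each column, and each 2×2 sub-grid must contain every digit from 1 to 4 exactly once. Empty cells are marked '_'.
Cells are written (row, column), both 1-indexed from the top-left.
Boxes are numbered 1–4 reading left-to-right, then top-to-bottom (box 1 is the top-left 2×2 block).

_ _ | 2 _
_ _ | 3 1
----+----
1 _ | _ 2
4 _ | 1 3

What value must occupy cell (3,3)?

4

Row 3 already contains {1, 2}.
Column 3 already contains {1, 2, 3}.
Its 2×2 block (box 4) already contains {1, 2, 3}.
The only value from 1–4 not eliminated is 4, so (3,3) = 4.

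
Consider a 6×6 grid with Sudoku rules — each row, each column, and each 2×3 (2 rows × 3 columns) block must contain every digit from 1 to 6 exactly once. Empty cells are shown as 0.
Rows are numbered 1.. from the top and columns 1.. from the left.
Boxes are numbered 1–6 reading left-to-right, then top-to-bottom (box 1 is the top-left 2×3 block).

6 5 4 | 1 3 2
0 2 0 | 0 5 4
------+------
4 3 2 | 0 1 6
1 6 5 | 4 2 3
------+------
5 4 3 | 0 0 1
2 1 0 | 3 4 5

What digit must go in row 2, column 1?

Row 2 already contains {2, 4, 5}.
Column 1 already contains {1, 2, 4, 5, 6}.
Its 2×3 block (box 1) already contains {2, 4, 5, 6}.
The only value from 1–6 not eliminated is 3, so row 2, column 1 = 3.

3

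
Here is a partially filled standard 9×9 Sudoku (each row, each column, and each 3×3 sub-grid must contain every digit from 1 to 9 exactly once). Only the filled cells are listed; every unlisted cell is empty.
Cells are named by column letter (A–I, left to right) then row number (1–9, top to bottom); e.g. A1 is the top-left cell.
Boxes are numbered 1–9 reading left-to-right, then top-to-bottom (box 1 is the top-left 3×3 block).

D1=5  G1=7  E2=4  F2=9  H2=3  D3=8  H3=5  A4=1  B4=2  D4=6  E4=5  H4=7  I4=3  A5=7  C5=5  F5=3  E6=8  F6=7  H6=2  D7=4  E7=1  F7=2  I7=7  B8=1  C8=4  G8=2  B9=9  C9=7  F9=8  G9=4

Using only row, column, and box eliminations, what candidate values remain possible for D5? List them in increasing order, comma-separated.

1,2,9

Row 5 already contains {3, 5, 7}.
Column D already contains {4, 5, 6, 8}.
Its 3×3 block (box 5) already contains {3, 5, 6, 7, 8}.
Removing those from 1–9 leaves {1, 2, 9} as the candidates for D5.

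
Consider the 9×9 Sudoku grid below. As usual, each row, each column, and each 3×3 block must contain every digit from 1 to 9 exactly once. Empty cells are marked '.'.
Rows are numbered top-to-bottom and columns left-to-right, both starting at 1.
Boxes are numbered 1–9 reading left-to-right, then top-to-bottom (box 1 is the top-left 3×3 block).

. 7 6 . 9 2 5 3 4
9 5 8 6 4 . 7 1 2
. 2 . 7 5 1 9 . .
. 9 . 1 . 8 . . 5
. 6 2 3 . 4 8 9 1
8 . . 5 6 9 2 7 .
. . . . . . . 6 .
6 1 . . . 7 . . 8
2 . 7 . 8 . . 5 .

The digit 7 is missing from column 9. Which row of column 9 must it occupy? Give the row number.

Consider where 7 can go in column 9.
r3c9 is out (row 3 already has a 7).
r6c9 is out (row 6 already has a 7).
r9c9 is out (row 9 already has a 7).
So the only cell in column 9 that can hold 7 is r7c9.
That is row 7.

7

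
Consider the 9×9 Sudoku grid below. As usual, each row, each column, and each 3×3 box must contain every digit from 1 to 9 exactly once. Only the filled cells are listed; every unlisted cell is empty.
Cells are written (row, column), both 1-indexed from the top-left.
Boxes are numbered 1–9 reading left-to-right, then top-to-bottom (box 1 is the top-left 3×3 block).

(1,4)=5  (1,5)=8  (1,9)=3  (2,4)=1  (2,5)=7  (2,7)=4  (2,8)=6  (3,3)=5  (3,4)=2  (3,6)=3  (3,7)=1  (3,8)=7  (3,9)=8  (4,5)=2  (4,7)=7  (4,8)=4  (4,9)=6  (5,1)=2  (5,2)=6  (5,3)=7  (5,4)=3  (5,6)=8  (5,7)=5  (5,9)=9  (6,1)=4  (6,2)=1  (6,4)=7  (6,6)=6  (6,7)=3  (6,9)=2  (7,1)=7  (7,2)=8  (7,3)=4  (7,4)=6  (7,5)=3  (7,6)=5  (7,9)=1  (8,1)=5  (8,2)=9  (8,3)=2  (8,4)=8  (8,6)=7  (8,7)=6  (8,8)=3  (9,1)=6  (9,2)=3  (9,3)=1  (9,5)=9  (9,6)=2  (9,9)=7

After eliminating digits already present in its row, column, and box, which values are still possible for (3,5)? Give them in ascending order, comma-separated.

Row 3 already contains {1, 2, 3, 5, 7, 8}.
Column 5 already contains {2, 3, 7, 8, 9}.
Its 3×3 block (box 2) already contains {1, 2, 3, 5, 7, 8}.
Removing those from 1–9 leaves {4, 6} as the candidates for (3,5).

4,6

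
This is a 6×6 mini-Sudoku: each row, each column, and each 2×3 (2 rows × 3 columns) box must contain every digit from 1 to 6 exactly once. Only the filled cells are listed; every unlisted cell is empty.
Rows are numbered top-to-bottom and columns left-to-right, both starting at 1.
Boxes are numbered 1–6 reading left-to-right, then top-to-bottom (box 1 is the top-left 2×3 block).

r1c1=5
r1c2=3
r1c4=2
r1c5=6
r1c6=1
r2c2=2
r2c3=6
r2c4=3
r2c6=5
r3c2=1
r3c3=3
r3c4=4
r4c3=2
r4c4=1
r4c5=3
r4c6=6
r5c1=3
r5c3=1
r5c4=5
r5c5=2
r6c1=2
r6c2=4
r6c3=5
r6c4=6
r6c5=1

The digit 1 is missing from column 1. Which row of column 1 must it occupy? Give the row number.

2

Consider where 1 can go in column 1.
r3c1 is out (row 3 already has a 1).
r4c1 is out (row 4 already has a 1).
So the only cell in column 1 that can hold 1 is r2c1.
That is row 2.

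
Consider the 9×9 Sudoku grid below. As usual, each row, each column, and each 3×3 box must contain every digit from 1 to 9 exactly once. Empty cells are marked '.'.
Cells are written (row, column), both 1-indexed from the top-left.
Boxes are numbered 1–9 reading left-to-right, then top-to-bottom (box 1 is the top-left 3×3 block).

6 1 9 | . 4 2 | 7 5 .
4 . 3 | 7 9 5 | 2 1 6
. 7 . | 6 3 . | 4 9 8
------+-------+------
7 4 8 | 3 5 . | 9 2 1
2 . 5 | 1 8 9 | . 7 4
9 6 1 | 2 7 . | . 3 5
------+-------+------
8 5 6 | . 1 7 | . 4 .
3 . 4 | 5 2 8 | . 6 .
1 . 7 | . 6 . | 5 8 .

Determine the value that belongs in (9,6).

Cell (9,6) itself could take any of {3, 4} by direct elimination.
Consider where 3 can go in box 8.
(7,4) is out (column 4 already has a 3).
(9,4) is out (column 4 already has a 3).
So the only cell in box 8 that can hold 3 is (9,6).
Therefore (9,6) = 3.

3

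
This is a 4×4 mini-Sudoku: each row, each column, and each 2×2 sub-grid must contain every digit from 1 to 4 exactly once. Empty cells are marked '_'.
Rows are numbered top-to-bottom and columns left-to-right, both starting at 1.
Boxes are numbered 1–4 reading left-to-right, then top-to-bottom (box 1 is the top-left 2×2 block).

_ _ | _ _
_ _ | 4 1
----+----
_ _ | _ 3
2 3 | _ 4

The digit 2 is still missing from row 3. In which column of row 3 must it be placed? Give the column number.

Consider where 2 can go in row 3.
r3c1 is out (column 1 already has a 2).
r3c2 is out (box 3 already has a 2).
So the only cell in row 3 that can hold 2 is r3c3.
That is column 3.

3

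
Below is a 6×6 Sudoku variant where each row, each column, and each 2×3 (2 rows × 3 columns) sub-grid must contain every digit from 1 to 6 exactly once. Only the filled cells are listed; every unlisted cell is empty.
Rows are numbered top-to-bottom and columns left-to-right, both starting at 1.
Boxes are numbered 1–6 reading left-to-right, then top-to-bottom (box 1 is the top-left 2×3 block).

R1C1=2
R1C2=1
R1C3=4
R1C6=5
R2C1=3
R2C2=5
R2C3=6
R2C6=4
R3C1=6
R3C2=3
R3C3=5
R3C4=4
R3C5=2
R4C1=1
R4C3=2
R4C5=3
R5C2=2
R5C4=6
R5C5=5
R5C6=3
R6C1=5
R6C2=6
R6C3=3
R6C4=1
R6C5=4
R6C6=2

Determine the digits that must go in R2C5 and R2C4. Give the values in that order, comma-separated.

1,2

For R2C5:
  Row 2 already contains {3, 4, 5, 6}.
  Column 5 already contains {2, 3, 4, 5}.
  Its 2×3 block (box 2) already contains {4, 5}.
  The only value from 1–6 not eliminated is 1, so R2C5 = 1.
For R2C4:
  Row 2 already contains {3, 4, 5, 6}.
  Column 4 already contains {1, 4, 6}.
  Its 2×3 block (box 2) already contains {4, 5}.
  The only value from 1–6 not eliminated is 2, so R2C4 = 2.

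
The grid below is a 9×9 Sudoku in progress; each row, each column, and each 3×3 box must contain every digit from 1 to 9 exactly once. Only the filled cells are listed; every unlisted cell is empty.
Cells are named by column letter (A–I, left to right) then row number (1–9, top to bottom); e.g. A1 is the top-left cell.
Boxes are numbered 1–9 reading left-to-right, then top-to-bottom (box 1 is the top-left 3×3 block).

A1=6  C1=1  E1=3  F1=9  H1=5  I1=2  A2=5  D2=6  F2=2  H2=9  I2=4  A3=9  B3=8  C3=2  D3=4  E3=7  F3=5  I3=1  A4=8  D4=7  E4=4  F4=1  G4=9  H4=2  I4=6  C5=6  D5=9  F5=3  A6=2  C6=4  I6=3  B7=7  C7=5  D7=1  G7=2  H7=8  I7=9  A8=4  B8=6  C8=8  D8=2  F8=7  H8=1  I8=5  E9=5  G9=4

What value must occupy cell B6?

Cell B6 itself could take any of {1, 5, 9} by direct elimination.
Consider where 9 can go in row 6.
D6 is out (column D already has a 9).
E6 is out (box 5 already has a 9).
F6 is out (column F already has a 9).
G6 is out (column G already has a 9).
H6 is out (column H already has a 9).
So the only cell in row 6 that can hold 9 is B6.
Therefore B6 = 9.

9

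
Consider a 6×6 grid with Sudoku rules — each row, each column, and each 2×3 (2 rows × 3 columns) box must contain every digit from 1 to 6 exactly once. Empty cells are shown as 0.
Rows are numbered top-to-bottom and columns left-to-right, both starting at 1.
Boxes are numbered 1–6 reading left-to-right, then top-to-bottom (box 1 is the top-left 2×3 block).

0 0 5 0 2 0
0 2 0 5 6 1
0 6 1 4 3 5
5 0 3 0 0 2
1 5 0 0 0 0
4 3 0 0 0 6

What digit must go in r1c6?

4

Cell r1c6 itself could take any of {3, 4} by direct elimination.
Consider where 4 can go in box 2.
r1c4 is out (column 4 already has a 4).
So the only cell in box 2 that can hold 4 is r1c6.
Therefore r1c6 = 4.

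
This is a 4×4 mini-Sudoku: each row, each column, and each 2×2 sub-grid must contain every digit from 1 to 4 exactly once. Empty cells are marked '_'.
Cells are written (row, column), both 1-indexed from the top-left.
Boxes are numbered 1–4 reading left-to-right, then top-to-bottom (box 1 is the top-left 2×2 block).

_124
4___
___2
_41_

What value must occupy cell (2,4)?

1

Cell (2,4) itself could take any of {1, 3} by direct elimination.
Consider where 1 can go in box 2.
(2,3) is out (column 3 already has a 1).
So the only cell in box 2 that can hold 1 is (2,4).
Therefore (2,4) = 1.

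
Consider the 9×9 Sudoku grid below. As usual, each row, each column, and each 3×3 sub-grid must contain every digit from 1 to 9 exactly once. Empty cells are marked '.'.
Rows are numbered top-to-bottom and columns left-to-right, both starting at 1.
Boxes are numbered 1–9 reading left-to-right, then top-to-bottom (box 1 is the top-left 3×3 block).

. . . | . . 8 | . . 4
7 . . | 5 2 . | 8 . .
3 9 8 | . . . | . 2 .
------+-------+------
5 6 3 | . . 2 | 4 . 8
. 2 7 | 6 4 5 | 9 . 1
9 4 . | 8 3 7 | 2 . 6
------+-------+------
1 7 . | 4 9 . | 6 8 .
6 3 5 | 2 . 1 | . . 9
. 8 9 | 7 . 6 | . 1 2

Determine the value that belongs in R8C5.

8

Row 8 already contains {1, 2, 3, 5, 6, 9}.
Column 5 already contains {2, 3, 4, 9}.
Its 3×3 block (box 8) already contains {1, 2, 4, 6, 7, 9}.
The only value from 1–9 not eliminated is 8, so R8C5 = 8.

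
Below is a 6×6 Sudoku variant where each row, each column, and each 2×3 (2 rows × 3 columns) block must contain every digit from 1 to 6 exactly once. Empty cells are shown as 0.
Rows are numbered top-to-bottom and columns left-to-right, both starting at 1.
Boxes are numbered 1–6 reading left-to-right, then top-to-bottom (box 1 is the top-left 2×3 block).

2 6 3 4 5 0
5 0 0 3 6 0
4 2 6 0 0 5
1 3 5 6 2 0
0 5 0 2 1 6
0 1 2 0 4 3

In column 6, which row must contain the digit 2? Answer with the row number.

2

Consider where 2 can go in column 6.
r1c6 is out (row 1 already has a 2).
r4c6 is out (row 4 already has a 2).
So the only cell in column 6 that can hold 2 is r2c6.
That is row 2.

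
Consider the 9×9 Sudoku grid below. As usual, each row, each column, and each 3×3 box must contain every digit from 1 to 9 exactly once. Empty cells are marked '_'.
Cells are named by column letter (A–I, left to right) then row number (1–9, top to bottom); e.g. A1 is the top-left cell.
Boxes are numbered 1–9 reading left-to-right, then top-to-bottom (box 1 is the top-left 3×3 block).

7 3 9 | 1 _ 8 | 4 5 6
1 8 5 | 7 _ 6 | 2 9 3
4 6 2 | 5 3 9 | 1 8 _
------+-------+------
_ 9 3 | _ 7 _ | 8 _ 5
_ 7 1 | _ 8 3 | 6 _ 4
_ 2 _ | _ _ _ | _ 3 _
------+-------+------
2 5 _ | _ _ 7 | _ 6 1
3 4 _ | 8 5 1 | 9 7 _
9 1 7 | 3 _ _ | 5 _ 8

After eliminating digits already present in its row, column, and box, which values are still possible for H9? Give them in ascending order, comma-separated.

2,4

Row 9 already contains {1, 3, 5, 7, 8, 9}.
Column H already contains {3, 5, 6, 7, 8, 9}.
Its 3×3 block (box 9) already contains {1, 5, 6, 7, 8, 9}.
Removing those from 1–9 leaves {2, 4} as the candidates for H9.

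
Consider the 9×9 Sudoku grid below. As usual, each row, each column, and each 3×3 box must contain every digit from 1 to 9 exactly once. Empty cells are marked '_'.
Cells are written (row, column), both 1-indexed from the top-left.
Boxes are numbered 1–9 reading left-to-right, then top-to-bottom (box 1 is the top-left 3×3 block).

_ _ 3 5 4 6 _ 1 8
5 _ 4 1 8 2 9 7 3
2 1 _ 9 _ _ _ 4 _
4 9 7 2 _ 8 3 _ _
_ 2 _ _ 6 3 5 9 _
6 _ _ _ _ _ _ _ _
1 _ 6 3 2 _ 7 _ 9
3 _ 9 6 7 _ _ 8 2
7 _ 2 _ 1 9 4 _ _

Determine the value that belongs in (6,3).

5

Cell (6,3) itself could take any of {1, 5, 8} by direct elimination.
Consider where 5 can go in column 3.
(3,3) is out (box 1 already has a 5).
(5,3) is out (row 5 already has a 5).
So the only cell in column 3 that can hold 5 is (6,3).
Therefore (6,3) = 5.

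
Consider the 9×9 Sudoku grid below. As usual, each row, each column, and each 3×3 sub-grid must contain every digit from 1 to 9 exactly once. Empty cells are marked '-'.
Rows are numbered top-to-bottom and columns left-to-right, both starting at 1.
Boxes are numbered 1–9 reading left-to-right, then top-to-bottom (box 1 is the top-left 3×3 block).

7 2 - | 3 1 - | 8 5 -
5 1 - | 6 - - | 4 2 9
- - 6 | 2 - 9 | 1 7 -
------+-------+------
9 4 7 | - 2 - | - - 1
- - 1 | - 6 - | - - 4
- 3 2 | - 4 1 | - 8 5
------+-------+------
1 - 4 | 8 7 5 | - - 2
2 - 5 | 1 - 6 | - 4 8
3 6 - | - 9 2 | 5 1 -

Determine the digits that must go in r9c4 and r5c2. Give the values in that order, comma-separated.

For r9c4:
  Row 9 already contains {1, 2, 3, 5, 6, 9}.
  Column 4 already contains {1, 2, 3, 6, 8}.
  Its 3×3 block (box 8) already contains {1, 2, 5, 6, 7, 8, 9}.
  The only value from 1–9 not eliminated is 4, so r9c4 = 4.
For r5c2:
  Consider where 5 can go in column 2.
  r3c2 is out (box 1 already has a 5).
  r7c2 is out (row 7 already has a 5).
  r8c2 is out (row 8 already has a 5).
  So the only cell in column 2 that can hold 5 is r5c2.
  So r5c2 = 5.

4,5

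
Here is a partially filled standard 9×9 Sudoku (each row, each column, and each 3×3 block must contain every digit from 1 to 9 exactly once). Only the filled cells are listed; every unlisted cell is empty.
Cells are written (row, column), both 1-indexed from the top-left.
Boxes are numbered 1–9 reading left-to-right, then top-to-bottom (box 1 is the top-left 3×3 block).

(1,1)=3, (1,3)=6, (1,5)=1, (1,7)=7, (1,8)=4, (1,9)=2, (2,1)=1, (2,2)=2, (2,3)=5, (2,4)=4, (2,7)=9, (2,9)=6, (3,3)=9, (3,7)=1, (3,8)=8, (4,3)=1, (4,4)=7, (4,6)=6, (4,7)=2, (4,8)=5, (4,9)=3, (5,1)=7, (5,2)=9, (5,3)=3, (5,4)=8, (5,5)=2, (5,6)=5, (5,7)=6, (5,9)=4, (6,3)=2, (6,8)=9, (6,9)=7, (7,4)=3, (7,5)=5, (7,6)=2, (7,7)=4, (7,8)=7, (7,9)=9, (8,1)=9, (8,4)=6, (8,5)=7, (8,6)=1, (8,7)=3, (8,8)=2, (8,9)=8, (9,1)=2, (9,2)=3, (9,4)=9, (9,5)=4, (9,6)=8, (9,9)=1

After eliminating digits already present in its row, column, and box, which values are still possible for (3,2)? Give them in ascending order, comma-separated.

4,7

Row 3 already contains {1, 8, 9}.
Column 2 already contains {2, 3, 9}.
Its 3×3 block (box 1) already contains {1, 2, 3, 5, 6, 9}.
Removing those from 1–9 leaves {4, 7} as the candidates for (3,2).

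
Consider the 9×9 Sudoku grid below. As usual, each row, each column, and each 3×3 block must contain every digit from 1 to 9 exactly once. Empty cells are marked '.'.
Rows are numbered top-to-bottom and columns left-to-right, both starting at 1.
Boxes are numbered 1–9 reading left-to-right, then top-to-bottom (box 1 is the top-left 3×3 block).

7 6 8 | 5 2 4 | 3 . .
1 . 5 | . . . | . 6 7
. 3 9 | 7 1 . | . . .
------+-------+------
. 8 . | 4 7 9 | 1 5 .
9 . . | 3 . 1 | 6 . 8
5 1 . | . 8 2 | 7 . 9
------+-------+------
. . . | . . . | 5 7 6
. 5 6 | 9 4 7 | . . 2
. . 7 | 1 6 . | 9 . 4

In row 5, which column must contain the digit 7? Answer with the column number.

2

Consider where 7 can go in row 5.
R5C3 is out (column 3 already has a 7).
R5C5 is out (column 5 already has a 7).
R5C8 is out (column 8 already has a 7).
So the only cell in row 5 that can hold 7 is R5C2.
That is column 2.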